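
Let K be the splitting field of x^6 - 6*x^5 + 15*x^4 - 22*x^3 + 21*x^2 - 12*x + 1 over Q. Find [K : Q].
The degree of the splitting field over Q equals the order of the Galois group, so first determine the group. The polynomial f is an irreducible sextic over Q, so G = Gal(f/Q) is one of the 16 transitive subgroups 6T1, ..., 6T16 of S_6. The discriminant of f is 5038848, which is not a perfect square, so G is not contained in A_6. The transitive groups of degree 6 not contained in A_6 are: C_6 (6T1, order 6), S_3 (6T2, order 6), D_6 (6T3, order 12), C_3 x S_3 (6T5, order 18), A_4 x C_2 (6T6, order 24), S_4 (6T8, order 24), S_3 x S_3 (6T9, order 36), S_4 x C_2 (6T11, order 48), (S_3 x S_3) : C_2 (6T13, order 72), PGL(2,5) (6T14, order 120), S_6 (6T16, order 720). By Dedekind's theorem, for a prime p not dividing disc(f) the degrees of the irreducible factors of f mod p form the cycle type of an element of G. Factoring f modulo the 23 such primes p <= 97 (skipping 2, 3, which divide the discriminant), each new pattern first appears at: mod 5: f = (x^6 + 4x^5 + 3x^3 + x^2 + 3x + 1), pattern 6; mod 11: f = (x + 2)(x + 4)(x^2 + 4x + 9)(x^2 + 6x + 2), pattern 2+2+1+1; mod 13: f = (x + 1)(x + 4)(x + 5)(x^3 + 10x^2 + 3x + 2), pattern 3+1+1+1; mod 31: f = (x^2 + 6x + 17)(x^2 + 7x + 3)(x^2 + 12x + 14), pattern 2+2+2; mod 97: f = (x^3 + 94x^2 + 3x + 8)(x^3 + 94x^2 + 3x + 85), pattern 3+3. No other pattern occurs in this range, so the set of observed cycle types is {6, 2+2+1+1, 3+1+1+1, 2+2+2, 3+3}. The candidates containing elements of all these cycle types are S_3 x S_3 (6T9) of order 36, (S_3 x S_3) : C_2 (6T13) of order 72, S_6 (6T16) of order 720; the others are excluded. The observed types are precisely the cycle types that occur in S_3 x S_3 (6T9) (apart from the identity). Each of the other remaining candidates has further cycle types, and by the Chebotarev density theorem the matching factorization patterns would occur for a proportion of primes equal to their share of the group: (S_3 x S_3) : C_2 (6T13) additionally contains elements of type 4+2, 3+2+1, 2+1+1+1+1 (36 of its 72 elements, about 50% of primes); S_6 (6T16) additionally contains elements of type 5+1, 4+2, 4+1+1, 3+2+1, 2+1+1+1+1 (459 of its 720 elements, about 64% of primes). None of the 23 primes tested shows any such pattern (for each of these groups the chance of that is below 10^-4), which rules them out. Hence G = S_3 x S_3 (6T9), of order 36. The Galois group S_3 x S_3 (6T9) has order 36, so the splitting field has degree 36 over Q.

36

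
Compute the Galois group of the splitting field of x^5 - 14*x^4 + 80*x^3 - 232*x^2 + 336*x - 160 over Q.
D_5

The polynomial f is an irreducible quintic over Q, so G = Gal(f/Q) is a transitive subgroup of S_5: one of C_5 (5T1, order 5), D_5 (5T2, order 10), F_20 (5T3, order 20), A_5 (5T4, order 60) or S_5 (5T5, order 120). The discriminant of f is 2316304384 = 48128^2, a perfect square, so G is contained in A_5. The transitive groups of degree 5 contained in A_5 are: C_5 (5T1, order 5), D_5 (5T2, order 10), A_5 (5T4, order 60). By Dedekind's theorem, for a prime p not dividing disc(f) the degrees of the irreducible factors of f mod p form the cycle type of an element of G. Factoring f modulo the 23 such primes p <= 97 (skipping 2, 47, which divide the discriminant), each new pattern first appears at: mod 3: f = (x^5 + x^4 + 2x^3 + 2x^2 + 2), pattern 5; mod 5: f = (x)(x^2 + 3)(x^2 + x + 2), pattern 2+2+1; mod 83: f = (x + 2)(x + 22)(x + 28)(x + 44)(x + 56), pattern 1+1+1+1+1. No other pattern occurs in this range, so the set of observed cycle types is {5, 2+2+1, 1+1+1+1+1}. The candidates containing elements of all these cycle types are D_5 (5T2) of order 10, A_5 (5T4) of order 60; the others are excluded. The observed types are precisely the cycle types that occur in D_5 (5T2). Each of the other remaining candidates has further cycle types, and by the Chebotarev density theorem the matching factorization patterns would occur for a proportion of primes equal to their share of the group: A_5 (5T4) additionally contains elements of type 3+1+1 (20 of its 60 elements, about 33% of primes). None of the 23 primes tested shows any such pattern (for each of these groups the chance of that is below 10^-4), which rules them out. Hence G = D_5 (5T2), of order 10.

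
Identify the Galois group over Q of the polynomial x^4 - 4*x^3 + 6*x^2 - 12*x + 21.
A_4, the alternating group on 4 letters

The polynomial is an irreducible quartic over Q and its discriminant is 331776 = 576^2, a perfect square, so the Galois group is contained in A_4. The resolvent cubic y^3 - 6*y^2 - 36*y + 24 is irreducible over Q. An irreducible resolvent with square discriminant gives A_4.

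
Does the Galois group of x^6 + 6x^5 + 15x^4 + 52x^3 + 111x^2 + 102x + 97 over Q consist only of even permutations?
The polynomial is irreducible of degree 6 over Q. Its discriminant is 1352605460594688, which is not a perfect square. A Galois group lies in the alternating group exactly when the discriminant is a square in Q, so the Galois group (D_6) is not contained in A_6.

No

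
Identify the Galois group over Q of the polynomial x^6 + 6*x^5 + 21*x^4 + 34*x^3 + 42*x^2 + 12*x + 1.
The polynomial f is an irreducible sextic over Q, so G = Gal(f/Q) is one of the 16 transitive subgroups 6T1, ..., 6T16 of S_6. The discriminant of f is -1024192512, which is not a perfect square, so G is not contained in A_6. The transitive groups of degree 6 not contained in A_6 are: C_6 (6T1, order 6), S_3 (6T2, order 6), D_6 (6T3, order 12), C_3 x S_3 (6T5, order 18), A_4 x C_2 (6T6, order 24), S_4 (6T8, order 24), S_3 x S_3 (6T9, order 36), S_4 x C_2 (6T11, order 48), (S_3 x S_3) : C_2 (6T13, order 72), PGL(2,5) (6T14, order 120), S_6 (6T16, order 720). By Dedekind's theorem, for a prime p not dividing disc(f) the degrees of the irreducible factors of f mod p form the cycle type of an element of G. Factoring f modulo the 21 such primes p <= 89 (skipping 2, 3, 7, which divide the discriminant), each new pattern first appears at: mod 5: f = (x^6 + x^5 + x^4 + 4x^3 + 2x^2 + 2x + 1), pattern 6; mod 11: f = (x + 7)(x^5 + 10x^4 + 6x^3 + 3x^2 + 10x + 8), pattern 5+1; mod 13: f = (x + 1)(x + 12)(x^4 + 6x^3 + 9x^2 + x + 12), pattern 4+1+1; mod 23: f = (x + 14)(x + 20)(x^2 + 2x + 4)(x^2 + 16x + 13), pattern 2+2+1+1; mod 43: f = (x^3 + 22x^2 + 37x + 39)(x^3 + 27x^2 + 35x + 32), pattern 3+3; mod 61: f = (x^2 + 5x + 22)(x^2 + 18x + 52)(x^2 + 44x + 4), pattern 2+2+2. No other pattern occurs in this range, so the set of observed cycle types is {6, 5+1, 4+1+1, 2+2+1+1, 3+3, 2+2+2}. The candidates containing elements of all these cycle types are PGL(2,5) (6T14) of order 120, S_6 (6T16) of order 720; the others are excluded. The observed types are precisely the cycle types that occur in PGL(2,5) (6T14) (apart from the identity). Each of the other remaining candidates has further cycle types, and by the Chebotarev density theorem the matching factorization patterns would occur for a proportion of primes equal to their share of the group: S_6 (6T16) additionally contains elements of type 4+2, 3+2+1, 3+1+1+1, 2+1+1+1+1 (265 of its 720 elements, about 37% of primes). None of the 21 primes tested shows any such pattern (for each of these groups the chance of that is below 10^-4), which rules them out. Hence G = PGL(2,5) (6T14), of order 120.

6T14: PGL(2,5)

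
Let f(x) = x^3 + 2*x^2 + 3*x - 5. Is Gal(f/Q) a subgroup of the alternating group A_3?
The polynomial is irreducible of degree 3 over Q. Its discriminant is -1127, which is not a perfect square. A Galois group lies in the alternating group exactly when the discriminant is a square in Q, so the Galois group (S_3) is not contained in A_3.

No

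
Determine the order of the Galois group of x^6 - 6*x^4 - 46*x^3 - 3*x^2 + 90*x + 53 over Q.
24

The degree of the splitting field over Q equals the order of the Galois group, so first determine the group. The polynomial f is an irreducible sextic over Q, so G = Gal(f/Q) is one of the 16 transitive subgroups 6T1, ..., 6T16 of S_6. The discriminant of f is -153891765817344, which is not a perfect square, so G is not contained in A_6. The transitive groups of degree 6 not contained in A_6 are: C_6 (6T1, order 6), S_3 (6T2, order 6), D_6 (6T3, order 12), C_3 x S_3 (6T5, order 18), A_4 x C_2 (6T6, order 24), S_4 (6T8, order 24), S_3 x S_3 (6T9, order 36), S_4 x C_2 (6T11, order 48), (S_3 x S_3) : C_2 (6T13, order 72), PGL(2,5) (6T14, order 120), S_6 (6T16, order 720). By Dedekind's theorem, for a prime p not dividing disc(f) the degrees of the irreducible factors of f mod p form the cycle type of an element of G. Factoring f modulo the 33 such primes p <= 149 (skipping 2, 3, which divide the discriminant), each new pattern first appears at: mod 5: f = (x^3 + x^2 + 1)(x^3 + 4x^2 + 3), pattern 3+3; mod 7: f = (x^6 + x^4 + 3x^3 + 4x^2 + 6x + 4), pattern 6; mod 17: f = (x + 3)(x + 5)(x^2 + 3x + 4)(x^2 + 6x + 4), pattern 2+2+1+1; mod 19: f = (x + 4)(x + 9)(x + 15)(x + 16)(x^2 + 13x + 16), pattern 2+1+1+1+1; mod 71: f = (x^2 + 32x + 36)(x^2 + 50x + 15)(x^2 + 60x + 26), pattern 2+2+2. No other pattern occurs in this range, so the set of observed cycle types is {3+3, 6, 2+2+1+1, 2+1+1+1+1, 2+2+2}. The candidates containing elements of all these cycle types are A_4 x C_2 (6T6) of order 24, S_4 x C_2 (6T11) of order 48, (S_3 x S_3) : C_2 (6T13) of order 72, S_6 (6T16) of order 720; the others are excluded. The observed types are precisely the cycle types that occur in A_4 x C_2 (6T6) (apart from the identity). Each of the other remaining candidates has further cycle types, and by the Chebotarev density theorem the matching factorization patterns would occur for a proportion of primes equal to their share of the group: S_4 x C_2 (6T11) additionally contains elements of type 4+2, 4+1+1 (12 of its 48 elements, about 25% of primes); (S_3 x S_3) : C_2 (6T13) additionally contains elements of type 4+2, 3+2+1, 3+1+1+1 (34 of its 72 elements, about 47% of primes); S_6 (6T16) additionally contains elements of type 5+1, 4+2, 4+1+1, 3+2+1, 3+1+1+1 (484 of its 720 elements, about 67% of primes). None of the 33 primes tested shows any such pattern (for each of these groups the chance of that is below 10^-4), which rules them out. Hence G = A_4 x C_2 (6T6), of order 24. The Galois group A_4 x C_2 (6T6) has order 24, so the splitting field has degree 24 over Q.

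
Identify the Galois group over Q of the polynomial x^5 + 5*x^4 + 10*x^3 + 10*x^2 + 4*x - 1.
5T5: S_5

The polynomial f is an irreducible quintic over Q, so G = Gal(f/Q) is a transitive subgroup of S_5: one of C_5 (5T1, order 5), D_5 (5T2, order 10), F_20 (5T3, order 20), A_5 (5T4, order 60) or S_5 (5T5, order 120). The discriminant of f is 2869, which is not a perfect square, so G is not contained in A_5. The transitive groups of degree 5 not contained in A_5 are: F_20 (5T3, order 20), S_5 (5T5, order 120). By Dedekind's theorem, for a prime p not dividing disc(f) the degrees of the irreducible factors of f mod p form the cycle type of an element of G. Factoring f modulo the first such prime p = 2, each new pattern first appears at: mod 2: f = (x^2 + x + 1)(x^3 + x + 1), pattern 3+2. No other pattern occurs in this range, so the set of observed cycle types is {3+2}. Among the candidates above, the only group containing elements of all these cycle types is S_5 (5T5) — F_20 (5T3) lacks at least one of them. Hence G = S_5 (5T5), of order 120.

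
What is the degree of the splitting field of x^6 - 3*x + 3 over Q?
The degree of the splitting field over Q equals the order of the Galois group, so first determine the group. The polynomial f is an irreducible sextic over Q, so G = Gal(f/Q) is one of the 16 transitive subgroups 6T1, ..., 6T16 of S_6. The discriminant of f is -9059283, which is not a perfect square, so G is not contained in A_6. The transitive groups of degree 6 not contained in A_6 are: C_6 (6T1, order 6), S_3 (6T2, order 6), D_6 (6T3, order 12), C_3 x S_3 (6T5, order 18), A_4 x C_2 (6T6, order 24), S_4 (6T8, order 24), S_3 x S_3 (6T9, order 36), S_4 x C_2 (6T11, order 48), (S_3 x S_3) : C_2 (6T13, order 72), PGL(2,5) (6T14, order 120), S_6 (6T16, order 720). By Dedekind's theorem, for a prime p not dividing disc(f) the degrees of the irreducible factors of f mod p form the cycle type of an element of G. Factoring f modulo the 28 such primes p <= 127 (skipping 3, 17, 43, which divide the discriminant), each new pattern first appears at: mod 2: f = (x^6 + x + 1), pattern 6; mod 7: f = (x + 1)(x^2 + 4x + 6)(x^3 + 2x^2 + x + 4), pattern 3+2+1; mod 11: f = (x^2 + 9x + 2)(x^4 + 2x^3 + 2x^2 + 7), pattern 4+2; mod 13: f = (x + 3)(x + 8)(x^2 + 3x + 6)(x^2 + 12x + 3), pattern 2+2+1+1; mod 61: f = (x + 40)(x + 51)(x + 57)(x + 59)(x^2 + 37x + 50), pattern 2+1+1+1+1; mod 97: f = (x + 48)(x + 85)(x + 87)(x^3 + 71x^2 + 60x + 63), pattern 3+1+1+1; mod 113: f = (x^2 + 49x + 72)(x^2 + 68x + 105)(x^2 + 109x + 10), pattern 2+2+2; mod 127: f = (x^3 + 39x^2 + 106x + 109)(x^3 + 88x^2 + 18x + 21), pattern 3+3. No other pattern occurs in this range, so the set of observed cycle types is {6, 3+2+1, 4+2, 2+2+1+1, 2+1+1+1+1, 3+1+1+1, 2+2+2, 3+3}. The candidates containing elements of all these cycle types are (S_3 x S_3) : C_2 (6T13) of order 72, S_6 (6T16) of order 720; the others are excluded. The observed types are precisely the cycle types that occur in (S_3 x S_3) : C_2 (6T13) (apart from the identity). Each of the other remaining candidates has further cycle types, and by the Chebotarev density theorem the matching factorization patterns would occur for a proportion of primes equal to their share of the group: S_6 (6T16) additionally contains elements of type 5+1, 4+1+1 (234 of its 720 elements, about 32% of primes). None of the 28 primes tested shows any such pattern (for each of these groups the chance of that is below 10^-4), which rules them out. Hence G = (S_3 x S_3) : C_2 (6T13), of order 72. The Galois group (S_3 x S_3) : C_2 (6T13) has order 72, so the splitting field has degree 72 over Q.

72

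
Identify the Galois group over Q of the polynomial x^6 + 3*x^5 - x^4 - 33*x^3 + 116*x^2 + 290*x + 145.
(C_3 x C_3) : C_4 (order 36)

The polynomial f is an irreducible sextic over Q, so G = Gal(f/Q) is one of the 16 transitive subgroups 6T1, ..., 6T16 of S_6. The discriminant of f is 598116723780625 = 24456425^2, a perfect square, so G is contained in A_6. The transitive groups of degree 6 contained in A_6 are: A_4 (6T4, order 12), S_4 (6T7, order 24), (C_3 x C_3) : C_4 (6T10, order 36), PSL(2,5) (6T12, order 60), A_6 (6T15, order 360). By Dedekind's theorem, for a prime p not dividing disc(f) the degrees of the irreducible factors of f mod p form the cycle type of an element of G. Factoring f modulo the 21 such primes p <= 101 (skipping 5, 7, 29, 61, 79, which divide the discriminant), each new pattern first appears at: mod 2: f = (x^2 + x + 1)(x^4 + x + 1), pattern 4+2; mod 11: f = (x^3 + 6x^2 + 8x + 2)(x^3 + 8x^2 + 9x + 1), pattern 3+3; mod 19: f = (x + 13)(x + 15)(x^2 + 2x + 5)(x^2 + 11x + 2), pattern 2+2+1+1; mod 101: f = (x + 24)(x + 72)(x + 96)(x^3 + 13x^2 + 93x + 80), pattern 3+1+1+1. No other pattern occurs in this range, so the set of observed cycle types is {4+2, 3+3, 2+2+1+1, 3+1+1+1}. The candidates containing elements of all these cycle types are (C_3 x C_3) : C_4 (6T10) of order 36, A_6 (6T15) of order 360; the others are excluded. The observed types are precisely the cycle types that occur in (C_3 x C_3) : C_4 (6T10) (apart from the identity). Each of the other remaining candidates has further cycle types, and by the Chebotarev density theorem the matching factorization patterns would occur for a proportion of primes equal to their share of the group: A_6 (6T15) additionally contains elements of type 5+1 (144 of its 360 elements, about 40% of primes). None of the 21 primes tested shows any such pattern (for each of these groups the chance of that is below 10^-4), which rules them out. Hence G = (C_3 x C_3) : C_4 (6T10), of order 36.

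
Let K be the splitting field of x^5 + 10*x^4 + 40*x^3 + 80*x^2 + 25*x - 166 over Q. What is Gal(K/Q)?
The polynomial f is an irreducible quintic over Q, so G = Gal(f/Q) is a transitive subgroup of S_5: one of C_5 (5T1, order 5), D_5 (5T2, order 10), F_20 (5T3, order 20), A_5 (5T4, order 60) or S_5 (5T5, order 120). The discriminant of f is 58564000000 = 242000^2, a perfect square, so G is contained in A_5. The transitive groups of degree 5 contained in A_5 are: C_5 (5T1, order 5), D_5 (5T2, order 10), A_5 (5T4, order 60). By Dedekind's theorem, for a prime p not dividing disc(f) the degrees of the irreducible factors of f mod p form the cycle type of an element of G. Factoring f modulo the 3 such primes p <= 13 (skipping 2, 5, 11, which divide the discriminant), each new pattern first appears at: mod 3: f = (x^5 + x^4 + x^3 + 2x^2 + x + 2), pattern 5; mod 13: f = (x + 7)(x + 9)(x^3 + 7x^2 + 8x + 5), pattern 3+1+1. No other pattern occurs in this range, so the set of observed cycle types is {5, 3+1+1}. Among the candidates above, the only group containing elements of all these cycle types is A_5 (5T4) — each of C_5 (5T1), D_5 (5T2) lacks at least one of them. Hence G = A_5 (5T4), of order 60.

A_5 (order 60)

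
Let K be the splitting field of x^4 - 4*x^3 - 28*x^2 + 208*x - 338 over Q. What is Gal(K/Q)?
4T3: D_4

The polynomial is an irreducible quartic over Q and its discriminant is -350438400, which is not a perfect square, so the Galois group is not contained in A_4. The resolvent cubic y^3 + 28*y^2 + 520*y has exactly one rational root, so the Galois group is C_4 or D_4. The quartic remains irreducible over Q(sqrt(disc)), so the group is D_4.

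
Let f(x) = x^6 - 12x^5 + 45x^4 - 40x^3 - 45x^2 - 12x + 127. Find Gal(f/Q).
The polynomial f is an irreducible sextic over Q, so G = Gal(f/Q) is one of the 16 transitive subgroups 6T1, ..., 6T16 of S_6. The discriminant of f is -37572373905408, which is not a perfect square, so G is not contained in A_6. The transitive groups of degree 6 not contained in A_6 are: C_6 (6T1, order 6), S_3 (6T2, order 6), D_6 (6T3, order 12), C_3 x S_3 (6T5, order 18), A_4 x C_2 (6T6, order 24), S_4 (6T8, order 24), S_3 x S_3 (6T9, order 36), S_4 x C_2 (6T11, order 48), (S_3 x S_3) : C_2 (6T13, order 72), PGL(2,5) (6T14, order 120), S_6 (6T16, order 720). By Dedekind's theorem, for a prime p not dividing disc(f) the degrees of the irreducible factors of f mod p form the cycle type of an element of G. Factoring f modulo the 23 such primes p <= 97 (skipping 2, 3, which divide the discriminant), each new pattern first appears at: mod 5: f = (x^2 + 3)(x^2 + x + 1)(x^2 + 2x + 4), pattern 2+2+2; mod 7: f = (x^3 + 3x^2 + 2x + 2)(x^3 + 6x^2 + 4x + 4), pattern 3+3; mod 31: f = (x + 5)(x + 10)(x + 13)(x + 14)(x + 17)(x + 22), pattern 1+1+1+1+1+1. No other pattern occurs in this range, so the set of observed cycle types is {2+2+2, 3+3, 1+1+1+1+1+1}. The candidates containing elements of all these cycle types are C_6 (6T1) of order 6, S_3 (6T2) of order 6, D_6 (6T3) of order 12, C_3 x S_3 (6T5) of order 18, A_4 x C_2 (6T6) of order 24, S_4 (6T8) of order 24, S_3 x S_3 (6T9) of order 36, S_4 x C_2 (6T11) of order 48, (S_3 x S_3) : C_2 (6T13) of order 72, PGL(2,5) (6T14) of order 120, S_6 (6T16) of order 720; the others are excluded. The observed types are precisely the cycle types that occur in S_3 (6T2). Each of the other remaining candidates has further cycle types, and by the Chebotarev density theorem the matching factorization patterns would occur for a proportion of primes equal to their share of the group: C_6 (6T1) additionally contains elements of type 6 (2 of its 6 elements, about 33% of primes); D_6 (6T3) additionally contains elements of type 6, 2+2+1+1 (5 of its 12 elements, about 42% of primes); C_3 x S_3 (6T5) additionally contains elements of type 6, 3+1+1+1 (10 of its 18 elements, about 56% of primes); A_4 x C_2 (6T6) additionally contains elements of type 6, 2+2+1+1, 2+1+1+1+1 (14 of its 24 elements, about 58% of primes); S_4 (6T8) additionally contains elements of type 4+1+1, 2+2+1+1 (9 of its 24 elements, about 38% of primes); S_3 x S_3 (6T9) additionally contains elements of type 6, 3+1+1+1, 2+2+1+1 (25 of its 36 elements, about 69% of primes); S_4 x C_2 (6T11) additionally contains elements of type 6, 4+2, 4+1+1, 2+2+1+1, 2+1+1+1+1 (32 of its 48 elements, about 67% of primes); (S_3 x S_3) : C_2 (6T13) additionally contains elements of type 6, 4+2, 3+2+1, 3+1+1+1, 2+2+1+1, 2+1+1+1+1 (61 of its 72 elements, about 85% of primes); PGL(2,5) (6T14) additionally contains elements of type 6, 5+1, 4+1+1, 2+2+1+1 (89 of its 120 elements, about 74% of primes); S_6 (6T16) additionally contains elements of type 6, 5+1, 4+2, 4+1+1, 3+2+1, 3+1+1+1, 2+2+1+1, 2+1+1+1+1 (664 of its 720 elements, about 92% of primes). None of the 23 primes tested shows any such pattern (for each of these groups the chance of that is below 10^-4), which rules them out. Hence G = S_3 (6T2), of order 6.

S_3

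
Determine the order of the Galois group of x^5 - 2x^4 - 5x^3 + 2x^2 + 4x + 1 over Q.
5

The degree of the splitting field over Q equals the order of the Galois group, so first determine the group. The polynomial f is an irreducible quintic over Q, so G = Gal(f/Q) is a transitive subgroup of S_5: one of C_5 (5T1, order 5), D_5 (5T2, order 10), F_20 (5T3, order 20), A_5 (5T4, order 60) or S_5 (5T5, order 120). The discriminant of f is 14641 = 121^2, a perfect square, so G is contained in A_5. The transitive groups of degree 5 contained in A_5 are: C_5 (5T1, order 5), D_5 (5T2, order 10), A_5 (5T4, order 60). By Dedekind's theorem, for a prime p not dividing disc(f) the degrees of the irreducible factors of f mod p form the cycle type of an element of G. Factoring f modulo the 14 such primes p <= 47 (skipping 11, which divides the discriminant), each new pattern first appears at: mod 2: f = (x^5 + x^3 + 1), pattern 5; mod 23: f = (x + 2)(x + 10)(x + 14)(x + 20)(x + 21), pattern 1+1+1+1+1. No other pattern occurs in this range, so the set of observed cycle types is {5, 1+1+1+1+1}. The candidates containing elements of all these cycle types are C_5 (5T1) of order 5, D_5 (5T2) of order 10, A_5 (5T4) of order 60; the others are excluded. The observed types are precisely the cycle types that occur in C_5 (5T1). Each of the other remaining candidates has further cycle types, and by the Chebotarev density theorem the matching factorization patterns would occur for a proportion of primes equal to their share of the group: D_5 (5T2) additionally contains elements of type 2+2+1 (5 of its 10 elements, about 50% of primes); A_5 (5T4) additionally contains elements of type 3+1+1, 2+2+1 (35 of its 60 elements, about 58% of primes). None of the 14 primes tested shows any such pattern (for each of these groups the chance of that is below 10^-4), which rules them out. Hence G = C_5 (5T1), of order 5. The Galois group C_5 (5T1) has order 5, so the splitting field has degree 5 over Q.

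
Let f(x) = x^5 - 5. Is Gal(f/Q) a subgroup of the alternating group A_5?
The polynomial is irreducible of degree 5 over Q. Its discriminant is 1953125, which is not a perfect square. A Galois group lies in the alternating group exactly when the discriminant is a square in Q, so the Galois group (F_20) is not contained in A_5.

No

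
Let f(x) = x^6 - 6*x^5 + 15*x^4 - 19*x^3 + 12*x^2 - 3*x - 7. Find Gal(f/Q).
S_3 x S_3 (also written G36-)

The polynomial f is an irreducible sextic over Q, so G = Gal(f/Q) is one of the 16 transitive subgroups 6T1, ..., 6T16 of S_6. The discriminant of f is 871199469, which is not a perfect square, so G is not contained in A_6. The transitive groups of degree 6 not contained in A_6 are: C_6 (6T1, order 6), S_3 (6T2, order 6), D_6 (6T3, order 12), C_3 x S_3 (6T5, order 18), A_4 x C_2 (6T6, order 24), S_4 (6T8, order 24), S_3 x S_3 (6T9, order 36), S_4 x C_2 (6T11, order 48), (S_3 x S_3) : C_2 (6T13, order 72), PGL(2,5) (6T14, order 120), S_6 (6T16, order 720). By Dedekind's theorem, for a prime p not dividing disc(f) the degrees of the irreducible factors of f mod p form the cycle type of an element of G. Factoring f modulo the 16 such primes p <= 67 (skipping 3, 7, 29, which divide the discriminant), each new pattern first appears at: mod 2: f = (x^6 + x^4 + x^3 + x + 1), pattern 6; mod 5: f = (x + 2)(x + 3)(x^2 + 3)(x^2 + 4x + 1), pattern 2+2+1+1; mod 13: f = (x + 6)(x + 7)(x + 10)(x^3 + 10x^2 + 3x + 8), pattern 3+1+1+1; mod 19: f = (x^2 + 2x + 7)(x^2 + 4x + 8)(x^2 + 7x + 7), pattern 2+2+2; mod 67: f = (x^3 + 64x^2 + 3x + 18)(x^3 + 64x^2 + 3x + 48), pattern 3+3. No other pattern occurs in this range, so the set of observed cycle types is {6, 2+2+1+1, 3+1+1+1, 2+2+2, 3+3}. The candidates containing elements of all these cycle types are S_3 x S_3 (6T9) of order 36, (S_3 x S_3) : C_2 (6T13) of order 72, S_6 (6T16) of order 720; the others are excluded. The observed types are precisely the cycle types that occur in S_3 x S_3 (6T9) (apart from the identity). Each of the other remaining candidates has further cycle types, and by the Chebotarev density theorem the matching factorization patterns would occur for a proportion of primes equal to their share of the group: (S_3 x S_3) : C_2 (6T13) additionally contains elements of type 4+2, 3+2+1, 2+1+1+1+1 (36 of its 72 elements, about 50% of primes); S_6 (6T16) additionally contains elements of type 5+1, 4+2, 4+1+1, 3+2+1, 2+1+1+1+1 (459 of its 720 elements, about 64% of primes). None of the 16 primes tested shows any such pattern (for each of these groups the chance of that is below 10^-4), which rules them out. Hence G = S_3 x S_3 (6T9), of order 36.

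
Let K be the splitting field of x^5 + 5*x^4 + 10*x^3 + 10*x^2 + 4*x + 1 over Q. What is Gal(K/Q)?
S_5, the symmetric group on 5 letters

The polynomial f is an irreducible quintic over Q, so G = Gal(f/Q) is a transitive subgroup of S_5: one of C_5 (5T1, order 5), D_5 (5T2, order 10), F_20 (5T3, order 20), A_5 (5T4, order 60) or S_5 (5T5, order 120). The discriminant of f is 2869, which is not a perfect square, so G is not contained in A_5. The transitive groups of degree 5 not contained in A_5 are: F_20 (5T3, order 20), S_5 (5T5, order 120). By Dedekind's theorem, for a prime p not dividing disc(f) the degrees of the irreducible factors of f mod p form the cycle type of an element of G. Factoring f modulo the first such prime p = 2, each new pattern first appears at: mod 2: f = (x^2 + x + 1)(x^3 + x + 1), pattern 3+2. No other pattern occurs in this range, so the set of observed cycle types is {3+2}. Among the candidates above, the only group containing elements of all these cycle types is S_5 (5T5) — F_20 (5T3) lacks at least one of them. Hence G = S_5 (5T5), of order 120.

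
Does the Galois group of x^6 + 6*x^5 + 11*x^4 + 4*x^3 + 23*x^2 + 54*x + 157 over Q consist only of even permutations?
No

The polynomial is irreducible of degree 6 over Q. Its discriminant is -5497558138880000, which is not a perfect square. A Galois group lies in the alternating group exactly when the discriminant is a square in Q, so the Galois group (S_4) is not contained in A_6.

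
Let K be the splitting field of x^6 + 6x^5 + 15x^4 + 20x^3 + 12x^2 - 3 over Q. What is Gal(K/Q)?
The polynomial f is an irreducible sextic over Q, so G = Gal(f/Q) is one of the 16 transitive subgroups 6T1, ..., 6T16 of S_6. The discriminant of f is 419904 = 648^2, a perfect square, so G is contained in A_6. The transitive groups of degree 6 contained in A_6 are: A_4 (6T4, order 12), S_4 (6T7, order 24), (C_3 x C_3) : C_4 (6T10, order 36), PSL(2,5) (6T12, order 60), A_6 (6T15, order 360). By Dedekind's theorem, for a prime p not dividing disc(f) the degrees of the irreducible factors of f mod p form the cycle type of an element of G. Factoring f modulo the 33 such primes p <= 149 (skipping 2, 3, which divide the discriminant), each new pattern first appears at: mod 5: f = (x^3 + 2x^2 + 4x + 2)(x^3 + 4x^2 + 3x + 1), pattern 3+3; mod 17: f = (x + 3)(x + 16)(x^2 + 2x + 8)(x^2 + 2x + 15), pattern 2+2+1+1; mod 71: f = (x + 5)(x + 6)(x + 33)(x + 40)(x + 67)(x + 68), pattern 1+1+1+1+1+1. No other pattern occurs in this range, so the set of observed cycle types is {3+3, 2+2+1+1, 1+1+1+1+1+1}. The candidates containing elements of all these cycle types are A_4 (6T4) of order 12, S_4 (6T7) of order 24, (C_3 x C_3) : C_4 (6T10) of order 36, PSL(2,5) (6T12) of order 60, A_6 (6T15) of order 360; the others are excluded. The observed types are precisely the cycle types that occur in A_4 (6T4). Each of the other remaining candidates has further cycle types, and by the Chebotarev density theorem the matching factorization patterns would occur for a proportion of primes equal to their share of the group: S_4 (6T7) additionally contains elements of type 4+2 (6 of its 24 elements, about 25% of primes); (C_3 x C_3) : C_4 (6T10) additionally contains elements of type 4+2, 3+1+1+1 (22 of its 36 elements, about 61% of primes); PSL(2,5) (6T12) additionally contains elements of type 5+1 (24 of its 60 elements, about 40% of primes); A_6 (6T15) additionally contains elements of type 5+1, 4+2, 3+1+1+1 (274 of its 360 elements, about 76% of primes). None of the 33 primes tested shows any such pattern (for each of these groups the chance of that is below 10^-4), which rules them out. Hence G = A_4 (6T4), of order 12.

A_4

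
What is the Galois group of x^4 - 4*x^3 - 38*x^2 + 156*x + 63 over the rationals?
D_4 (order 8)

The polynomial is an irreducible quartic over Q and its discriminant is -538970112, which is not a perfect square, so the Galois group is not contained in A_4. The resolvent cubic y^3 + 38*y^2 - 876*y - 34920 has exactly one rational root, so the Galois group is C_4 or D_4. The quartic remains irreducible over Q(sqrt(disc)), so the group is D_4.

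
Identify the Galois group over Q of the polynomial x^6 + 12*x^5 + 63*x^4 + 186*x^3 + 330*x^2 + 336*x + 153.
The polynomial f is an irreducible sextic over Q, so G = Gal(f/Q) is one of the 16 transitive subgroups 6T1, ..., 6T16 of S_6. The discriminant of f is -16003008, which is not a perfect square, so G is not contained in A_6. The transitive groups of degree 6 not contained in A_6 are: C_6 (6T1, order 6), S_3 (6T2, order 6), D_6 (6T3, order 12), C_3 x S_3 (6T5, order 18), A_4 x C_2 (6T6, order 24), S_4 (6T8, order 24), S_3 x S_3 (6T9, order 36), S_4 x C_2 (6T11, order 48), (S_3 x S_3) : C_2 (6T13, order 72), PGL(2,5) (6T14, order 120), S_6 (6T16, order 720). By Dedekind's theorem, for a prime p not dividing disc(f) the degrees of the irreducible factors of f mod p form the cycle type of an element of G. Factoring f modulo the 21 such primes p <= 89 (skipping 2, 3, 7, which divide the discriminant), each new pattern first appears at: mod 5: f = (x^6 + 2x^5 + 3x^4 + x^3 + x + 3), pattern 6; mod 11: f = (x + 4)(x^5 + 8x^4 + 9x^3 + 7x^2 + 5x + 8), pattern 5+1; mod 13: f = (x + 1)(x + 10)(x^4 + x^3 + 3x^2 + 1), pattern 4+1+1; mod 23: f = (x + 18)(x + 22)(x^2 + 19x + 5)(x^2 + 22x + 19), pattern 2+2+1+1; mod 43: f = (x^3 + 25x^2 + 35)(x^3 + 30x^2 + x + 40), pattern 3+3; mod 61: f = (x^2 + 18x + 30)(x^2 + 22x + 52)(x^2 + 33x + 34), pattern 2+2+2. No other pattern occurs in this range, so the set of observed cycle types is {6, 5+1, 4+1+1, 2+2+1+1, 3+3, 2+2+2}. The candidates containing elements of all these cycle types are PGL(2,5) (6T14) of order 120, S_6 (6T16) of order 720; the others are excluded. The observed types are precisely the cycle types that occur in PGL(2,5) (6T14) (apart from the identity). Each of the other remaining candidates has further cycle types, and by the Chebotarev density theorem the matching factorization patterns would occur for a proportion of primes equal to their share of the group: S_6 (6T16) additionally contains elements of type 4+2, 3+2+1, 3+1+1+1, 2+1+1+1+1 (265 of its 720 elements, about 37% of primes). None of the 21 primes tested shows any such pattern (for each of these groups the chance of that is below 10^-4), which rules them out. Hence G = PGL(2,5) (6T14), of order 120.

PGL(2,5), S_5 acting on 6 points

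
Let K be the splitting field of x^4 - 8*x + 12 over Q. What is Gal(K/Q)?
A_4 (also written A4)

The polynomial is an irreducible quartic over Q and its discriminant is 331776 = 576^2, a perfect square, so the Galois group is contained in A_4. The resolvent cubic y^3 - 48*y - 64 is irreducible over Q. An irreducible resolvent with square discriminant gives A_4.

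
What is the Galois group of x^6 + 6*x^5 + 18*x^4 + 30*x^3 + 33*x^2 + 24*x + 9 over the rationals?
The polynomial f is an irreducible sextic over Q, so G = Gal(f/Q) is one of the 16 transitive subgroups 6T1, ..., 6T16 of S_6. The discriminant of f is -16003008, which is not a perfect square, so G is not contained in A_6. The transitive groups of degree 6 not contained in A_6 are: C_6 (6T1, order 6), S_3 (6T2, order 6), D_6 (6T3, order 12), C_3 x S_3 (6T5, order 18), A_4 x C_2 (6T6, order 24), S_4 (6T8, order 24), S_3 x S_3 (6T9, order 36), S_4 x C_2 (6T11, order 48), (S_3 x S_3) : C_2 (6T13, order 72), PGL(2,5) (6T14, order 120), S_6 (6T16, order 720). By Dedekind's theorem, for a prime p not dividing disc(f) the degrees of the irreducible factors of f mod p form the cycle type of an element of G. Factoring f modulo the 21 such primes p <= 89 (skipping 2, 3, 7, which divide the discriminant), each new pattern first appears at: mod 5: f = (x^6 + x^5 + 3x^4 + 3x^2 + 4x + 4), pattern 6; mod 11: f = (x + 10)(x^5 + 7x^4 + 3x^3 + 2), pattern 5+1; mod 13: f = (x + 2)(x + 6)(x^4 + 11x^3 + 9x^2 + 8x + 4), pattern 4+1+1; mod 23: f = (x + 4)(x + 8)(x^2 + 7x + 8)(x^2 + 10x + 3), pattern 2+2+1+1; mod 43: f = (x^3 + 22x^2 + 20x + 21)(x^3 + 27x^2 + 6x + 25), pattern 3+3; mod 61: f = (x^2 + 34x + 5)(x^2 + 45x + 56)(x^2 + 49x + 46), pattern 2+2+2. No other pattern occurs in this range, so the set of observed cycle types is {6, 5+1, 4+1+1, 2+2+1+1, 3+3, 2+2+2}. The candidates containing elements of all these cycle types are PGL(2,5) (6T14) of order 120, S_6 (6T16) of order 720; the others are excluded. The observed types are precisely the cycle types that occur in PGL(2,5) (6T14) (apart from the identity). Each of the other remaining candidates has further cycle types, and by the Chebotarev density theorem the matching factorization patterns would occur for a proportion of primes equal to their share of the group: S_6 (6T16) additionally contains elements of type 4+2, 3+2+1, 3+1+1+1, 2+1+1+1+1 (265 of its 720 elements, about 37% of primes). None of the 21 primes tested shows any such pattern (for each of these groups the chance of that is below 10^-4), which rules them out. Hence G = PGL(2,5) (6T14), of order 120.

PGL(2,5), S_5 acting on 6 points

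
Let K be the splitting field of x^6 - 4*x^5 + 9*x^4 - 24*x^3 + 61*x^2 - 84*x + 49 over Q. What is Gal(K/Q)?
S_4 (also written S4-)

The polynomial f is an irreducible sextic over Q, so G = Gal(f/Q) is one of the 16 transitive subgroups 6T1, ..., 6T16 of S_6. The discriminant of f is -4014080000, which is not a perfect square, so G is not contained in A_6. The transitive groups of degree 6 not contained in A_6 are: C_6 (6T1, order 6), S_3 (6T2, order 6), D_6 (6T3, order 12), C_3 x S_3 (6T5, order 18), A_4 x C_2 (6T6, order 24), S_4 (6T8, order 24), S_3 x S_3 (6T9, order 36), S_4 x C_2 (6T11, order 48), (S_3 x S_3) : C_2 (6T13, order 72), PGL(2,5) (6T14, order 120), S_6 (6T16, order 720). By Dedekind's theorem, for a prime p not dividing disc(f) the degrees of the irreducible factors of f mod p form the cycle type of an element of G. Factoring f modulo the 22 such primes p <= 97 (skipping 2, 5, 7, which divide the discriminant), each new pattern first appears at: mod 3: f = (x^3 + 2x + 1)(x^3 + 2x^2 + x + 1), pattern 3+3; mod 13: f = (x + 6)(x + 11)(x^4 + 5x^3 + x^2 + 6x + 10), pattern 4+1+1; mod 37: f = (x^2 + 12x + 4)(x^2 + 28x + 33)(x^2 + 30x + 27), pattern 2+2+2; mod 43: f = (x + 2)(x + 26)(x^2 + 21x + 2)(x^2 + 33x + 29), pattern 2+2+1+1. No other pattern occurs in this range, so the set of observed cycle types is {3+3, 4+1+1, 2+2+2, 2+2+1+1}. The candidates containing elements of all these cycle types are S_4 (6T8) of order 24, S_4 x C_2 (6T11) of order 48, PGL(2,5) (6T14) of order 120, S_6 (6T16) of order 720; the others are excluded. The observed types are precisely the cycle types that occur in S_4 (6T8) (apart from the identity). Each of the other remaining candidates has further cycle types, and by the Chebotarev density theorem the matching factorization patterns would occur for a proportion of primes equal to their share of the group: S_4 x C_2 (6T11) additionally contains elements of type 6, 4+2, 2+1+1+1+1 (17 of its 48 elements, about 35% of primes); PGL(2,5) (6T14) additionally contains elements of type 6, 5+1 (44 of its 120 elements, about 37% of primes); S_6 (6T16) additionally contains elements of type 6, 5+1, 4+2, 3+2+1, 3+1+1+1, 2+1+1+1+1 (529 of its 720 elements, about 73% of primes). None of the 22 primes tested shows any such pattern (for each of these groups the chance of that is below 10^-4), which rules them out. Hence G = S_4 (6T8), of order 24.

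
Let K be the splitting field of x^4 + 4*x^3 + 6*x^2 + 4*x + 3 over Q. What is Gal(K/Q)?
The polynomial is an irreducible quartic over Q and its discriminant is 2048, which is not a perfect square, so the Galois group is not contained in A_4. The resolvent cubic y^3 - 6*y^2 + 4*y + 8 has exactly one rational root, so the Galois group is C_4 or D_4. The quartic remains irreducible over Q(sqrt(disc)), so the group is D_4.

4T3: D_4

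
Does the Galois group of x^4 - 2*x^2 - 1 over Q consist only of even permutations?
The polynomial is irreducible of degree 4 over Q. Its discriminant is -1024, which is not a perfect square. A Galois group lies in the alternating group exactly when the discriminant is a square in Q, so the Galois group (D_4) is not contained in A_4.

No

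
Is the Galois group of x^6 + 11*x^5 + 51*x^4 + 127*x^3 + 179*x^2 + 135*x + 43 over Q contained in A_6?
No

The polynomial is irreducible of degree 6 over Q. Its discriminant is -16807, which is not a perfect square. A Galois group lies in the alternating group exactly when the discriminant is a square in Q, so the Galois group (C_6) is not contained in A_6.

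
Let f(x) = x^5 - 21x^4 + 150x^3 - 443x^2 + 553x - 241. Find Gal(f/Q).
The polynomial f is an irreducible quintic over Q, so G = Gal(f/Q) is a transitive subgroup of S_5: one of C_5 (5T1, order 5), D_5 (5T2, order 10), F_20 (5T3, order 20), A_5 (5T4, order 60) or S_5 (5T5, order 120). The discriminant of f is 14320669561 = 119669^2, a perfect square, so G is contained in A_5. The transitive groups of degree 5 contained in A_5 are: C_5 (5T1, order 5), D_5 (5T2, order 10), A_5 (5T4, order 60). By Dedekind's theorem, for a prime p not dividing disc(f) the degrees of the irreducible factors of f mod p form the cycle type of an element of G. Factoring f modulo the 14 such primes p <= 59 (skipping 11, 23, 43, which divide the discriminant), each new pattern first appears at: mod 2: f = (x^5 + x^4 + x^2 + x + 1), pattern 5. No other pattern occurs in this range, so the set of observed cycle types is {5}. The candidates containing elements of all these cycle types are C_5 (5T1) of order 5, D_5 (5T2) of order 10, A_5 (5T4) of order 60; the others are excluded. The observed types are precisely the cycle types that occur in C_5 (5T1) (apart from the identity). Each of the other remaining candidates has further cycle types, and by the Chebotarev density theorem the matching factorization patterns would occur for a proportion of primes equal to their share of the group: D_5 (5T2) additionally contains elements of type 2+2+1 (5 of its 10 elements, about 50% of primes); A_5 (5T4) additionally contains elements of type 3+1+1, 2+2+1 (35 of its 60 elements, about 58% of primes). None of the 14 primes tested shows any such pattern (for each of these groups the chance of that is below 10^-4), which rules them out. Hence G = C_5 (5T1), of order 5.

C_5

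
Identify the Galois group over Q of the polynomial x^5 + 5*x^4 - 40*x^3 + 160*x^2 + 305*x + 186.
F_20, the Frobenius group of order 20

The polynomial f is an irreducible quintic over Q, so G = Gal(f/Q) is a transitive subgroup of S_5: one of C_5 (5T1, order 5), D_5 (5T2, order 10), F_20 (5T3, order 20), A_5 (5T4, order 60) or S_5 (5T5, order 120). The discriminant of f is 8069902033203125, which is not a perfect square, so G is not contained in A_5. The transitive groups of degree 5 not contained in A_5 are: F_20 (5T3, order 20), S_5 (5T5, order 120). By Dedekind's theorem, for a prime p not dividing disc(f) the degrees of the irreducible factors of f mod p form the cycle type of an element of G. Factoring f modulo the 18 such primes p <= 67 (skipping 5, which divides the discriminant), each new pattern first appears at: mod 2: f = (x)(x^4 + x^3 + 1), pattern 4+1; mod 11: f = (x^5 + 5x^4 + 4x^3 + 6x^2 + 8x + 10), pattern 5; mod 19: f = (x + 16)(x^2 + 11x + 4)(x^2 + 16x + 13), pattern 2+2+1; mod 31: f = (x)(x + 3)(x + 17)(x + 22)(x + 25), pattern 1+1+1+1+1. No other pattern occurs in this range, so the set of observed cycle types is {4+1, 5, 2+2+1, 1+1+1+1+1}. The candidates containing elements of all these cycle types are F_20 (5T3) of order 20, S_5 (5T5) of order 120; the others are excluded. The observed types are precisely the cycle types that occur in F_20 (5T3). Each of the other remaining candidates has further cycle types, and by the Chebotarev density theorem the matching factorization patterns would occur for a proportion of primes equal to their share of the group: S_5 (5T5) additionally contains elements of type 3+2, 3+1+1, 2+1+1+1 (50 of its 120 elements, about 42% of primes). None of the 18 primes tested shows any such pattern (for each of these groups the chance of that is below 10^-4), which rules them out. Hence G = F_20 (5T3), of order 20.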